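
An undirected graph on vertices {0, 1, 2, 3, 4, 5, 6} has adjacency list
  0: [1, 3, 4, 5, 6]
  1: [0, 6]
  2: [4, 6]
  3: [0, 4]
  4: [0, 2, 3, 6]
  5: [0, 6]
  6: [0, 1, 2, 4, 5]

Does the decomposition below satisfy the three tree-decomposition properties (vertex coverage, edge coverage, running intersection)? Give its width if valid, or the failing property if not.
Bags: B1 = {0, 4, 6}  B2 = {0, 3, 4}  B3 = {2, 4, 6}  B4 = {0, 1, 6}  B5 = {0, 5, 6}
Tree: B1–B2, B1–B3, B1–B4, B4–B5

Yes; width 2.

Every vertex of G appears in some bag (union = {0, 1, 2, 3, 4, 5, 6}); every edge is covered by a bag; and for each vertex v the set of bags containing v is connected in the bag tree. The decomposition is therefore valid. The largest bag has 3 vertices, so the width is 2.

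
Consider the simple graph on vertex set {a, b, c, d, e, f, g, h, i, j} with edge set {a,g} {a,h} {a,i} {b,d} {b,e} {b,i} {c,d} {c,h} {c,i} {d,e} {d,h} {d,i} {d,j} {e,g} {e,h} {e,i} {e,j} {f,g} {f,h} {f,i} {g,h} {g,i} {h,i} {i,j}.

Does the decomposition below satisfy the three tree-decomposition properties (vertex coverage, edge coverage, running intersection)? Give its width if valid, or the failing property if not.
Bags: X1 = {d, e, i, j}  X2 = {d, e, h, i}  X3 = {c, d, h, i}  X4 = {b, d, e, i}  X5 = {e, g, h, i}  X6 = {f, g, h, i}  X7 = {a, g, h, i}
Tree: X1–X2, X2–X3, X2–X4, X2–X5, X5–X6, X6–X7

Every vertex of G appears in some bag (union = {a, b, c, d, e, f, g, h, i, j}); every edge is covered by a bag; and for each vertex v the set of bags containing v is connected in the bag tree. The decomposition is therefore valid. The largest bag has 4 vertices, so the width is 3.

Yes; width 3.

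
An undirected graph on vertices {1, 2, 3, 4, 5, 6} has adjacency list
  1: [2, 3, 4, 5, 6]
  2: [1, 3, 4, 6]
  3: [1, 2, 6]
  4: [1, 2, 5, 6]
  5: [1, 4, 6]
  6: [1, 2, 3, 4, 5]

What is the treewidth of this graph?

3

A width-3 tree decomposition is:
Bags: B1 = {1, 4, 5, 6}  B2 = {1, 2, 4, 6}  B3 = {1, 2, 3, 6}
Tree: B1–B2, B2–B3
Each bag holds 4 vertices, so the decomposition has width 3, which upper-bounds the treewidth. For the lower bound, the 4 vertices {1, 2, 3, 6} are pairwise adjacent, and any tree decomposition puts a clique entirely inside one bag — forcing width ≥ 3. The upper and lower bounds meet at 3, so that is the treewidth.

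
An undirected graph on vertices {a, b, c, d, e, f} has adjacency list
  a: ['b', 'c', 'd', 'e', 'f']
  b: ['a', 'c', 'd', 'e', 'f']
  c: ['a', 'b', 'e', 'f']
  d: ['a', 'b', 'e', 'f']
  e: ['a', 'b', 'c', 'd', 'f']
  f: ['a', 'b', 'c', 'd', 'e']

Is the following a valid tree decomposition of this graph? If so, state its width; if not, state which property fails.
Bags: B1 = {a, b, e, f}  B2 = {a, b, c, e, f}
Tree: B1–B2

No — vertex d appears in no bag.

A tree decomposition must satisfy three properties: every vertex lies in some bag; for every edge, both endpoints lie together in some bag; and for every vertex, the bags containing it form a connected subtree. Here vertex d appears in no bag, so the decomposition is invalid.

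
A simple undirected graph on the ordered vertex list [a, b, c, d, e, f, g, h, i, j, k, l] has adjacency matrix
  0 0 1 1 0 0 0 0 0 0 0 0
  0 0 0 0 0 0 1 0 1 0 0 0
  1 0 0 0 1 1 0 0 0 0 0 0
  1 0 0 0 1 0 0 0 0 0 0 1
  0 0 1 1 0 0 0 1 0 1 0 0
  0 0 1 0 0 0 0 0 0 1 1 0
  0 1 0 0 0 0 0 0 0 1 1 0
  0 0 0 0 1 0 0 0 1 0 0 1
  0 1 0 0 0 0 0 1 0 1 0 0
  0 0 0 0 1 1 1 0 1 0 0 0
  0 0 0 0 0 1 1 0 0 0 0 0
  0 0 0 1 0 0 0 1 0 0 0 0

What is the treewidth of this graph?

3

A width-3 tree decomposition is:
Bags: B1 = {a, c, d, l}  B2 = {c, d, e, l}  B3 = {c, e, h, l}  B4 = {c, e, f, h}  B5 = {e, f, h, j}  B6 = {f, h, i, j}  B7 = {f, i, j, k}  B8 = {g, i, j, k}  B9 = {b, g, i, k}
Tree: B1–B2, B2–B3, B3–B4, B4–B5, B5–B6, B6–B7, B7–B8, B8–B9
The largest bag has 4 vertices, giving width 3; this decomposition certifies tw(G) ≤ 3. For the lower bound: the 4 vertex sets {a,d,l}, {c}, {e}, {f,h,i,j} are disjoint, each induces a connected subgraph, and every pair is joined by at least one edge of G. Contracting each set to a single vertex therefore yields K_{4} as a minor, and since treewidth is minor-monotone, tw(G) ≥ tw(K_{4}) = 3. Therefore the treewidth is 3.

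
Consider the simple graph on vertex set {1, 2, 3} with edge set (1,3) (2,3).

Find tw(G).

A width-1 tree decomposition is:
Bags: B1 = {2, 3}  B2 = {1, 3}
Tree: B1–B2
Each bag holds 2 vertices, so the decomposition has width 1, which upper-bounds the treewidth. Any graph with an edge has treewidth ≥ 1, and G has the edge 2–3. Hence tw(G) = 1 exactly.

1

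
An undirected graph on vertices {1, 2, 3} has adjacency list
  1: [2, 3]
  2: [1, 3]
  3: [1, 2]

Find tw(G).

2

A width-2 tree decomposition is:
Bags: B1 = {1, 2, 3}
Tree: (single bag)
A single bag containing all 3 vertices is trivially a valid decomposition of width 2. Conversely, {1, 2, 3} is a clique of size 3, and the vertices of any clique must share a bag in every tree decomposition; so some bag has ≥ 3 vertices and tw(G) ≥ 2. The upper and lower bounds meet at 2, so that is the treewidth.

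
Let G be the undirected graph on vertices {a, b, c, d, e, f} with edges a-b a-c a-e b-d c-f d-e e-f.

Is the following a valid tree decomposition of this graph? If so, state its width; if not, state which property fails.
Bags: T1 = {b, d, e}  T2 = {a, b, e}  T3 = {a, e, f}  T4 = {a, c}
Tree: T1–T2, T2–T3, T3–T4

A tree decomposition must satisfy three properties: every vertex lies in some bag; for every edge, both endpoints lie together in some bag; and for every vertex, the bags containing it form a connected subtree. Here edge (f,c) lies in no bag, so the decomposition is invalid.

No — edge (f,c) lies in no bag.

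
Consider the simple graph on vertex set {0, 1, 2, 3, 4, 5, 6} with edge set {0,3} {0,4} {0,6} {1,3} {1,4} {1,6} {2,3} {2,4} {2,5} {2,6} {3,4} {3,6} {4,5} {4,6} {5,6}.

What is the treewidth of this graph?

A width-3 tree decomposition is:
Bags: B1 = {2, 3, 4, 6}  B2 = {0, 3, 4, 6}  B3 = {1, 3, 4, 6}  B4 = {2, 4, 5, 6}
Tree: B1–B2, B2–B3, B1–B4
Each bag holds 4 vertices, so the decomposition has width 3, which upper-bounds the treewidth. Conversely, {0, 3, 4, 6} is a clique of size 4, and the vertices of any clique must share a bag in every tree decomposition; so some bag has ≥ 4 vertices and tw(G) ≥ 3. The upper and lower bounds meet at 3, so that is the treewidth.

3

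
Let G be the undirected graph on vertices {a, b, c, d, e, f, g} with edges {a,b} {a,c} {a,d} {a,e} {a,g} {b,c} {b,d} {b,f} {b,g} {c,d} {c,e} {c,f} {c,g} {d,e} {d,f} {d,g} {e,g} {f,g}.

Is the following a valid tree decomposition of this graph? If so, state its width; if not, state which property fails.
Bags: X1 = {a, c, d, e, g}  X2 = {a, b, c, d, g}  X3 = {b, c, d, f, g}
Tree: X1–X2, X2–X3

Yes; width 4.

Every vertex of G appears in some bag (union = {a, b, c, d, e, f, g}); every edge is covered by a bag; and for each vertex v the set of bags containing v is connected in the bag tree. The decomposition is therefore valid. The largest bag has 5 vertices, so the width is 4.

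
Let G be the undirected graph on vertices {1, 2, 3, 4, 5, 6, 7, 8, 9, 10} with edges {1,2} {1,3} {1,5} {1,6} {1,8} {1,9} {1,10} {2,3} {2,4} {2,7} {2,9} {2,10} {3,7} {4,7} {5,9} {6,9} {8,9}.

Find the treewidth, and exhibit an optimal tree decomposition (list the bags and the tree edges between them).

Treewidth 2.
Bags: B1 = {1, 2, 9}  B2 = {1, 5, 9}  B3 = {1, 6, 9}  B4 = {1, 2, 3}  B5 = {2, 3, 7}  B6 = {2, 4, 7}  B7 = {1, 8, 9}  B8 = {1, 2, 10}
Tree: B1–B2, B1–B3, B1–B4, B4–B5, B5–B6, B3–B7, B1–B8

Every bag has size at most 3, so the width is 3 − 1 = 2 and tw(G) ≤ 2. For the lower bound, the 3 vertices {1, 8, 9} are pairwise adjacent, and any tree decomposition puts a clique entirely inside one bag — forcing width ≥ 2. The upper and lower bounds meet at 2, so that is the treewidth.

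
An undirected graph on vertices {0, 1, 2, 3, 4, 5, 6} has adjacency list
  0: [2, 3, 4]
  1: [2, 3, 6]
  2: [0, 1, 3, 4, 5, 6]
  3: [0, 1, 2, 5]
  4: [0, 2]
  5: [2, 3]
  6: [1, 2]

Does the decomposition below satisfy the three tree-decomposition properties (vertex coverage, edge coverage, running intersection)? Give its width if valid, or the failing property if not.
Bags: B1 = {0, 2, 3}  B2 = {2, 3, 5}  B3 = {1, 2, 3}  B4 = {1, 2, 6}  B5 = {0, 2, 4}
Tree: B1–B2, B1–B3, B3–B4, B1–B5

Yes; width 2.

Every vertex of G appears in some bag (union = {0, 1, 2, 3, 4, 5, 6}); every edge is covered by a bag; and for each vertex v the set of bags containing v is connected in the bag tree. The decomposition is therefore valid. The largest bag has 3 vertices, so the width is 2.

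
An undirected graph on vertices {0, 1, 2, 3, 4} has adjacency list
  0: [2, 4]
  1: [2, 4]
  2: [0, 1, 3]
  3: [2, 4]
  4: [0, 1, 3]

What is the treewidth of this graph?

2

A width-2 tree decomposition is:
Bags: B1 = {0, 2, 4}  B2 = {1, 2, 4}  B3 = {2, 3, 4}
Tree: B1–B2, B2–B3
Every bag has size at most 3, so the width is 3 − 1 = 2 and tw(G) ≤ 2. Since 0–4–1–2–0 is a cycle in G, G is not acyclic. Forests are exactly the graphs of treewidth ≤ 1, so tw(G) ≥ 2. Combining the bounds, tw(G) = 2.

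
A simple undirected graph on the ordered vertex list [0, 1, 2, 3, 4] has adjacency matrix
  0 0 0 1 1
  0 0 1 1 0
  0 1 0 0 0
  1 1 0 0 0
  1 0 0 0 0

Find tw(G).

A width-1 tree decomposition is:
Bags: B1 = {0, 3}  B2 = {1, 3}  B3 = {1, 2}  B4 = {0, 4}
Tree: B1–B2, B2–B3, B1–B4
The largest bag has 2 vertices, giving width 1; this decomposition certifies tw(G) ≤ 1. G has an edge, so its treewidth is at least 1. Hence tw(G) = 1 exactly.

1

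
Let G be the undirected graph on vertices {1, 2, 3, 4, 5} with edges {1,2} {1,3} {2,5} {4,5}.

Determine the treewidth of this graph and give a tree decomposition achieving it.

Each bag holds 2 vertices, so the decomposition has width 1, which upper-bounds the treewidth. Any graph with an edge has treewidth ≥ 1, and G has the edge 4–5. Hence tw(G) = 1 exactly.

Treewidth 1.
One optimal decomposition is:
Bags: B1 = {4, 5}  B2 = {2, 5}  B3 = {1, 2}  B4 = {1, 3}
Tree: B1–B2, B2–B3, B3–B4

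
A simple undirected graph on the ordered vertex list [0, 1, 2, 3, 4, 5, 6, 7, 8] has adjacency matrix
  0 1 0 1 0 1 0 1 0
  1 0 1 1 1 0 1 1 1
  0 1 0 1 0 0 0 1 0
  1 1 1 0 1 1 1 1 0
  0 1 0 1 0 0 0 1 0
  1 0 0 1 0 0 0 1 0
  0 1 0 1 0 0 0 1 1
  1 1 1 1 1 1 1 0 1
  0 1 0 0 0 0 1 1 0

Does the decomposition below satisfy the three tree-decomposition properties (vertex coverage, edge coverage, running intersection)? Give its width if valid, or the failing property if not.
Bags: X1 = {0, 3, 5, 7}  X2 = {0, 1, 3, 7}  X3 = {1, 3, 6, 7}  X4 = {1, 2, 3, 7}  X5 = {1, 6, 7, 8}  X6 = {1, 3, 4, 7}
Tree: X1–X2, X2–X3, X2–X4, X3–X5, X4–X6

Checking the three conditions: (i) the bags cover all of {0, 1, 2, 3, 4, 5, 6, 7, 8}; (ii) for each edge, some bag contains both endpoints; (iii) the bags containing any fixed vertex form a subtree. All hold, so the decomposition is valid with width 4 − 1 = 3.

Yes; width 3.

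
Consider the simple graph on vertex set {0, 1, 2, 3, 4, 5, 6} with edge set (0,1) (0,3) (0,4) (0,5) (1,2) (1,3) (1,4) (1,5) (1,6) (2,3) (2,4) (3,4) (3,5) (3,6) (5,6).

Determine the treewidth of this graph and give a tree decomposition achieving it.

Each bag holds 4 vertices, so the decomposition has width 3, which upper-bounds the treewidth. On the other hand G contains the 4-clique {0, 1, 3, 4}. A clique must lie in a single bag of any decomposition, so no decomposition can have width below 3. Therefore the treewidth is 3.

Treewidth 3.
One such decomposition:
Bags: B1 = {0, 1, 3, 4}  B2 = {1, 2, 3, 4}  B3 = {0, 1, 3, 5}  B4 = {1, 3, 5, 6}
Tree: B1–B2, B1–B3, B3–B4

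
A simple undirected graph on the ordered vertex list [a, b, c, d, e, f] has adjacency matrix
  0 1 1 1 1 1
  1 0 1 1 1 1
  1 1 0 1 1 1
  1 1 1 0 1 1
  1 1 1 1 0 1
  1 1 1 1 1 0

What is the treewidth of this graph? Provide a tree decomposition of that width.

Treewidth 5.
Bags: B1 = {a, b, c, d, e, f}
Tree: (single bag)

With just one bag of size 6, the width is 6 − 1 = 5, so tw(G) ≤ 5. On the other hand G contains the 6-clique {a, b, c, d, e, f}. A clique must lie in a single bag of any decomposition, so no decomposition can have width below 5. Combining the bounds, tw(G) = 5.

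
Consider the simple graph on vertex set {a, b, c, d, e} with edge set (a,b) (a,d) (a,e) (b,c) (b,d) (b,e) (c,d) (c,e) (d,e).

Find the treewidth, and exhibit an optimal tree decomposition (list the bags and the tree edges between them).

Every bag has size at most 4, so the width is 4 − 1 = 3 and tw(G) ≤ 3. Conversely, {b, c, d, e} is a clique of size 4, and the vertices of any clique must share a bag in every tree decomposition; so some bag has ≥ 4 vertices and tw(G) ≥ 3. The upper and lower bounds meet at 3, so that is the treewidth.

Treewidth 3.
One optimal decomposition is:
Bags: B1 = {b, c, d, e}  B2 = {a, b, d, e}
Tree: B1–B2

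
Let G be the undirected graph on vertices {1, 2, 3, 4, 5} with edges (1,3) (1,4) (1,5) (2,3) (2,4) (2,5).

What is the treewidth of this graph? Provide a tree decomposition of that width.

Treewidth 2.
Bags: B1 = {1, 2, 5}  B2 = {1, 2, 3}  B3 = {1, 2, 4}
Tree: B1–B2, B2–B3

The largest bag has 3 vertices, giving width 2; this decomposition certifies tw(G) ≤ 2. Since 1–5–2–3–1 is a cycle in G, G is not acyclic. Forests are exactly the graphs of treewidth ≤ 1, so tw(G) ≥ 2. Therefore the treewidth is 2.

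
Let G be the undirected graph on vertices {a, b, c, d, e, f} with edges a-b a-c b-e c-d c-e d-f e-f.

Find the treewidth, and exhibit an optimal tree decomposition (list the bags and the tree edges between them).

Treewidth 2.
One optimal decomposition is:
Bags: B1 = {a, b, c}  B2 = {b, c, e}  B3 = {c, d, e}  B4 = {d, e, f}
Tree: B1–B2, B2–B3, B3–B4

Every bag has size at most 3, so the width is 3 − 1 = 2 and tw(G) ≤ 2. The edges a–b–e–c–a form a cycle, so G is not a tree and its treewidth is at least 2. The upper and lower bounds meet at 2, so that is the treewidth.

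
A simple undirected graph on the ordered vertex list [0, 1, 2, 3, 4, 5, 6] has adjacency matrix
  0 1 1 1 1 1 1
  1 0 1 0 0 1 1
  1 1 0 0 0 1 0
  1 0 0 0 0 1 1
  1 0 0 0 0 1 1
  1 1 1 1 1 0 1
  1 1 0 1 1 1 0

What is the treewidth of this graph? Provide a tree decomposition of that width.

Treewidth 3.
One optimal decomposition is:
Bags: B1 = {0, 1, 5, 6}  B2 = {0, 1, 2, 5}  B3 = {0, 4, 5, 6}  B4 = {0, 3, 5, 6}
Tree: B1–B2, B1–B3, B3–B4

The largest bag has 4 vertices, giving width 3; this decomposition certifies tw(G) ≤ 3. Conversely, {0, 1, 2, 5} is a clique of size 4, and the vertices of any clique must share a bag in every tree decomposition; so some bag has ≥ 4 vertices and tw(G) ≥ 3. Therefore the treewidth is 3.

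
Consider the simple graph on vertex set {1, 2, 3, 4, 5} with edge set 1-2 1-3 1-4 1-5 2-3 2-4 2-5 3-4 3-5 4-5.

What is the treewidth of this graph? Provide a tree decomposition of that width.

A single bag containing all 5 vertices is trivially a valid decomposition of width 4. On the other hand G contains the 5-clique {1, 2, 3, 4, 5}. A clique must lie in a single bag of any decomposition, so no decomposition can have width below 4. Therefore the treewidth is 4.

Treewidth 4.
Bags: B1 = {1, 2, 3, 4, 5}
Tree: (single bag)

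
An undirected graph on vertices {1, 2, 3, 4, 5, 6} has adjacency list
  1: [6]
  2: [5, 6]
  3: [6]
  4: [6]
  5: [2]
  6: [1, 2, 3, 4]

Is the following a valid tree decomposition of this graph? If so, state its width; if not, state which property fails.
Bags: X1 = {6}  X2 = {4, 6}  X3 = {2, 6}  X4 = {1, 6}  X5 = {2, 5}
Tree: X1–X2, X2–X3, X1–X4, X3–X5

A tree decomposition must satisfy three properties: every vertex lies in some bag; for every edge, both endpoints lie together in some bag; and for every vertex, the bags containing it form a connected subtree. Here vertex 3 appears in no bag, so the decomposition is invalid.

No — vertex 3 appears in no bag.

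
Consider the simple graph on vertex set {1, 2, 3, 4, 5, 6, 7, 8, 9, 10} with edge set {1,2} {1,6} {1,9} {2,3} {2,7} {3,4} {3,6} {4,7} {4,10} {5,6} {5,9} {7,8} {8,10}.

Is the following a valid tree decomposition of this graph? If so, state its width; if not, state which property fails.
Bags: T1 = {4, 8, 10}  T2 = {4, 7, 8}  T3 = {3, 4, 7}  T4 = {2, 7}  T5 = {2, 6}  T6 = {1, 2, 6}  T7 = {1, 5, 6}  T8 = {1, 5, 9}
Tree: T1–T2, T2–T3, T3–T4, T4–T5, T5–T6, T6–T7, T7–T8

A tree decomposition must satisfy three properties: every vertex lies in some bag; for every edge, both endpoints lie together in some bag; and for every vertex, the bags containing it form a connected subtree. Here edge (3,2) lies in no bag, so the decomposition is invalid.

No — edge (3,2) lies in no bag.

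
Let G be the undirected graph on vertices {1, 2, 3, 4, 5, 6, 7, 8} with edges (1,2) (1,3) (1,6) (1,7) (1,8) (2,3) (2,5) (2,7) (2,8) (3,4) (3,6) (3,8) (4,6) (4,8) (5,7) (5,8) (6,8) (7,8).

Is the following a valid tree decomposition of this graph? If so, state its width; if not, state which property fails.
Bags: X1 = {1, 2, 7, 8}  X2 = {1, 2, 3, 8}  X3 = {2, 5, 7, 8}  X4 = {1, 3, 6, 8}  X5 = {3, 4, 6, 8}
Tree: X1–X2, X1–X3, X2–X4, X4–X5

Every vertex of G appears in some bag (union = {1, 2, 3, 4, 5, 6, 7, 8}); every edge is covered by a bag; and for each vertex v the set of bags containing v is connected in the bag tree. The decomposition is therefore valid. The largest bag has 4 vertices, so the width is 3.

Yes; width 3.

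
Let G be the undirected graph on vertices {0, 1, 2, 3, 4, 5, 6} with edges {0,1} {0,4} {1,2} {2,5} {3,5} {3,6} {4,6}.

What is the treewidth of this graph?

A width-2 tree decomposition is:
Bags: B1 = {0, 1, 4}  B2 = {1, 2, 4}  B3 = {2, 4, 5}  B4 = {3, 4, 5}  B5 = {3, 4, 6}
Tree: B1–B2, B2–B3, B3–B4, B4–B5
Every bag has size at most 3, so the width is 3 − 1 = 2 and tw(G) ≤ 2. For the lower bound, G contains the cycle 4–0–1–2–5–3–6–4, so G is not a forest; only forests have treewidth ≤ 1, hence tw(G) ≥ 2. The upper and lower bounds meet at 2, so that is the treewidth.

2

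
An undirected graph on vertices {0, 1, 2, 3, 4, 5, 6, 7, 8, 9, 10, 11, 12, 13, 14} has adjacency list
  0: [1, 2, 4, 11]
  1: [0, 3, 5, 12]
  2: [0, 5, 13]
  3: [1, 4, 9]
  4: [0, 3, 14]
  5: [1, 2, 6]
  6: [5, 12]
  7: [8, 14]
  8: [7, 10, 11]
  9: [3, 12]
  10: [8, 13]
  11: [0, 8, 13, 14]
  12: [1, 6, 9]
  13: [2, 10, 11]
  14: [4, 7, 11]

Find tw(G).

3

A width-3 tree decomposition is:
Bags: B1 = {7, 8, 10, 13}  B2 = {7, 8, 11, 13}  B3 = {7, 11, 13, 14}  B4 = {2, 11, 13, 14}  B5 = {0, 2, 11, 14}  B6 = {0, 2, 4, 14}  B7 = {0, 2, 4, 5}  B8 = {0, 1, 4, 5}  B9 = {1, 3, 4, 5}  B10 = {1, 3, 5, 6}  B11 = {1, 3, 6, 12}  B12 = {3, 6, 9, 12}
Tree: B1–B2, B2–B3, B3–B4, B4–B5, B5–B6, B6–B7, B7–B8, B8–B9, B9–B10, B10–B11, B11–B12
The largest bag has 4 vertices, giving width 3; this decomposition certifies tw(G) ≤ 3. For the lower bound: the 4 vertex sets {7,8,10}, {13}, {11}, {0,2,4,14} are disjoint, each induces a connected subgraph, and every pair is joined by at least one edge of G. Contracting each set to a single vertex therefore yields K_{4} as a minor, and since treewidth is minor-monotone, tw(G) ≥ tw(K_{4}) = 3. Combining the bounds, tw(G) = 3.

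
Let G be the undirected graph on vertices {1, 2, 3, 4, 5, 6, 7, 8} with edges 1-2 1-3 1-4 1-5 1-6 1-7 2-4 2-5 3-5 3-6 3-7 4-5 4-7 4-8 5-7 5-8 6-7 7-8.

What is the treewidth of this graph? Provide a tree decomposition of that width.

Treewidth 3.
Bags: B1 = {1, 4, 5, 7}  B2 = {1, 2, 4, 5}  B3 = {1, 3, 5, 7}  B4 = {1, 3, 6, 7}  B5 = {4, 5, 7, 8}
Tree: B1–B2, B1–B3, B3–B4, B1–B5

Every bag has size at most 4, so the width is 4 − 1 = 3 and tw(G) ≤ 3. For the lower bound, the 4 vertices {4, 5, 7, 8} are pairwise adjacent, and any tree decomposition puts a clique entirely inside one bag — forcing width ≥ 3. Combining the bounds, tw(G) = 3.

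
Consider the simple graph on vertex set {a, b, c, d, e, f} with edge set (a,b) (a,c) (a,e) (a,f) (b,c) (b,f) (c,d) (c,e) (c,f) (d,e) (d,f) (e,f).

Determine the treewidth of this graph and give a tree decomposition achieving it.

Treewidth 3.
One such decomposition:
Bags: B1 = {a, c, e, f}  B2 = {a, b, c, f}  B3 = {c, d, e, f}
Tree: B1–B2, B1–B3

Each bag holds 4 vertices, so the decomposition has width 3, which upper-bounds the treewidth. Conversely, {c, d, e, f} is a clique of size 4, and the vertices of any clique must share a bag in every tree decomposition; so some bag has ≥ 4 vertices and tw(G) ≥ 3. Therefore the treewidth is 3.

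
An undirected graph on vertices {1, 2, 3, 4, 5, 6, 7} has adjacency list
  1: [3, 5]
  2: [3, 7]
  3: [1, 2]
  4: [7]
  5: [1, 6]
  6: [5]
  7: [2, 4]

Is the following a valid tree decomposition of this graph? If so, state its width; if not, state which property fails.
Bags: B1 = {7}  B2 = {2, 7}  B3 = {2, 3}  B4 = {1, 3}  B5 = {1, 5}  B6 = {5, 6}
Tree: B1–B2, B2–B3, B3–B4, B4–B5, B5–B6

A tree decomposition must satisfy three properties: every vertex lies in some bag; for every edge, both endpoints lie together in some bag; and for every vertex, the bags containing it form a connected subtree. Here vertex 4 appears in no bag, so the decomposition is invalid.

No — vertex 4 appears in no bag.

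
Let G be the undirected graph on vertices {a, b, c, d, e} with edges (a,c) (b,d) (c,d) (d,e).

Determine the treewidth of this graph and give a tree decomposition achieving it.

The largest bag has 2 vertices, giving width 1; this decomposition certifies tw(G) ≤ 1. Since G has at least one edge (e.g. d–c), it is not an edgeless graph, so tw(G) ≥ 1. Combining the bounds, tw(G) = 1.

Treewidth 1.
One optimal decomposition is:
Bags: B1 = {c, d}  B2 = {d, e}  B3 = {a, c}  B4 = {b, d}
Tree: B1–B2, B1–B3, B1–B4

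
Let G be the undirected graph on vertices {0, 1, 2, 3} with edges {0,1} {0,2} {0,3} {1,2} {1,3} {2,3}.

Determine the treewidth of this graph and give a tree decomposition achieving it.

Treewidth 3.
One such decomposition:
Bags: B1 = {0, 1, 2, 3}
Tree: (single bag)

With just one bag of size 4, the width is 4 − 1 = 3, so tw(G) ≤ 3. For the lower bound, the 4 vertices {0, 1, 2, 3} are pairwise adjacent, and any tree decomposition puts a clique entirely inside one bag — forcing width ≥ 3. Combining the bounds, tw(G) = 3.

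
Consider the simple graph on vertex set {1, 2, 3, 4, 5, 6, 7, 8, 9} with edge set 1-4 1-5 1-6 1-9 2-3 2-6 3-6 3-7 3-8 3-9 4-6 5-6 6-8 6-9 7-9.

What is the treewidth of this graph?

A width-2 tree decomposition is:
Bags: B1 = {1, 6, 9}  B2 = {1, 4, 6}  B3 = {3, 6, 9}  B4 = {3, 7, 9}  B5 = {1, 5, 6}  B6 = {3, 6, 8}  B7 = {2, 3, 6}
Tree: B1–B2, B1–B3, B3–B4, B2–B5, B3–B6, B3–B7
Each bag holds 3 vertices, so the decomposition has width 2, which upper-bounds the treewidth. For the lower bound, the 3 vertices {3, 6, 8} are pairwise adjacent, and any tree decomposition puts a clique entirely inside one bag — forcing width ≥ 2. Combining the bounds, tw(G) = 2.

2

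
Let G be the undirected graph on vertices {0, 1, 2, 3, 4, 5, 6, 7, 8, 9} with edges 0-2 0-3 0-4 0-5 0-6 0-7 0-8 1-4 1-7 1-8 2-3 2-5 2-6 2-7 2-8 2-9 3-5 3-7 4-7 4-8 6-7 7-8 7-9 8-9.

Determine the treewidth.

3

A width-3 tree decomposition is:
Bags: B1 = {0, 2, 6, 7}  B2 = {0, 2, 7, 8}  B3 = {0, 2, 3, 7}  B4 = {0, 4, 7, 8}  B5 = {2, 7, 8, 9}  B6 = {1, 4, 7, 8}  B7 = {0, 2, 3, 5}
Tree: B1–B2, B2–B3, B2–B4, B2–B5, B4–B6, B3–B7
Each bag holds 4 vertices, so the decomposition has width 3, which upper-bounds the treewidth. On the other hand G contains the 4-clique {0, 2, 3, 5}. A clique must lie in a single bag of any decomposition, so no decomposition can have width below 3. Combining the bounds, tw(G) = 3.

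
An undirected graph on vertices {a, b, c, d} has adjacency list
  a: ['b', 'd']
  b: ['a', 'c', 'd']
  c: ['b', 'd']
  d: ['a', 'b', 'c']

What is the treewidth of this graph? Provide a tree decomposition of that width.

Treewidth 2.
Bags: B1 = {a, b, d}  B2 = {b, c, d}
Tree: B1–B2

The largest bag has 3 vertices, giving width 2; this decomposition certifies tw(G) ≤ 2. For the lower bound, the 3 vertices {b, c, d} are pairwise adjacent, and any tree decomposition puts a clique entirely inside one bag — forcing width ≥ 2. The upper and lower bounds meet at 2, so that is the treewidth.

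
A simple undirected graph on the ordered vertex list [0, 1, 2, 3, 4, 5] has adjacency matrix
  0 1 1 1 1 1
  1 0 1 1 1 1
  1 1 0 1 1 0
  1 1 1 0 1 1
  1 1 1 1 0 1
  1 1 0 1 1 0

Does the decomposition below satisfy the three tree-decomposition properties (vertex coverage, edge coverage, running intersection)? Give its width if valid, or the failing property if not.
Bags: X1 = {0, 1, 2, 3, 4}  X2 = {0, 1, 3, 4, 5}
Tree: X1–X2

Yes; width 4.

Every vertex of G appears in some bag (union = {0, 1, 2, 3, 4, 5}); every edge is covered by a bag; and for each vertex v the set of bags containing v is connected in the bag tree. The decomposition is therefore valid. The largest bag has 5 vertices, so the width is 4.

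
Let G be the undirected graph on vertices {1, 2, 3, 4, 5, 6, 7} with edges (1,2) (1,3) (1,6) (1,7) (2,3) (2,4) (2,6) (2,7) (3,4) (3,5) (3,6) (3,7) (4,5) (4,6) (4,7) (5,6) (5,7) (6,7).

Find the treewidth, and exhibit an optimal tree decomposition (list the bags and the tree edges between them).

The largest bag has 5 vertices, giving width 4; this decomposition certifies tw(G) ≤ 4. On the other hand G contains the 5-clique {1, 2, 3, 6, 7}. A clique must lie in a single bag of any decomposition, so no decomposition can have width below 4. Combining the bounds, tw(G) = 4.

Treewidth 4.
One such decomposition:
Bags: B1 = {1, 2, 3, 6, 7}  B2 = {2, 3, 4, 6, 7}  B3 = {3, 4, 5, 6, 7}
Tree: B1–B2, B2–B3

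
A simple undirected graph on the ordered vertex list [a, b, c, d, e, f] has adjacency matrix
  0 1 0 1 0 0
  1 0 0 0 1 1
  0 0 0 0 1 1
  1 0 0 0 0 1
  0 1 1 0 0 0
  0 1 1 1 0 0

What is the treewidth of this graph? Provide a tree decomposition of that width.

Every bag has size at most 3, so the width is 3 − 1 = 2 and tw(G) ≤ 2. The edges e–c–f–b–e form a cycle, so G is not a tree and its treewidth is at least 2. Combining the bounds, tw(G) = 2.

Treewidth 2.
One such decomposition:
Bags: B1 = {b, c, e}  B2 = {b, c, f}  B3 = {a, b, f}  B4 = {a, d, f}
Tree: B1–B2, B2–B3, B3–B4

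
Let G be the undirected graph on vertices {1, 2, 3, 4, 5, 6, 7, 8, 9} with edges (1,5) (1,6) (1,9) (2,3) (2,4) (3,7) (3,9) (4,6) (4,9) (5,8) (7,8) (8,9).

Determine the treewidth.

A width-3 tree decomposition is:
Bags: B1 = {3, 5, 7, 8}  B2 = {3, 5, 8, 9}  B3 = {1, 3, 5, 9}  B4 = {1, 2, 3, 9}  B5 = {1, 2, 4, 9}  B6 = {1, 2, 4, 6}
Tree: B1–B2, B2–B3, B3–B4, B4–B5, B5–B6
Every bag has size at most 4, so the width is 4 − 1 = 3 and tw(G) ≤ 3. For the lower bound: the 4 vertex sets {5,7,8}, {3}, {9}, {1,2,4,6} are disjoint, each induces a connected subgraph, and every pair is joined by at least one edge of G. Contracting each set to a single vertex therefore yields K_{4} as a minor, and since treewidth is minor-monotone, tw(G) ≥ tw(K_{4}) = 3. Combining the bounds, tw(G) = 3.

3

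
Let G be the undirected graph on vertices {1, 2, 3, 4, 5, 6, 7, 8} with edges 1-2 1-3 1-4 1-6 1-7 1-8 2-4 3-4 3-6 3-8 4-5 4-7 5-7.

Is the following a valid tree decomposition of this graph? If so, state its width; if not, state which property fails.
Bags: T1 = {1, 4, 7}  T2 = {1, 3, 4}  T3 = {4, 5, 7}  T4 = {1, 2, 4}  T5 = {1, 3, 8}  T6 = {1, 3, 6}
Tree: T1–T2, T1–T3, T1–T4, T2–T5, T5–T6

Yes; width 2.

Checking the three conditions: (i) the bags cover all of {1, 2, 3, 4, 5, 6, 7, 8}; (ii) for each edge, some bag contains both endpoints; (iii) the bags containing any fixed vertex form a subtree. All hold, so the decomposition is valid with width 3 − 1 = 2.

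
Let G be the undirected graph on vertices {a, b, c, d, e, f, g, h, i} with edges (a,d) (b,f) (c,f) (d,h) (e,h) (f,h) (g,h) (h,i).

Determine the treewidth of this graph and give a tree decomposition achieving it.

The largest bag has 2 vertices, giving width 1; this decomposition certifies tw(G) ≤ 1. G has an edge, so its treewidth is at least 1. Therefore the treewidth is 1.

Treewidth 1.
One optimal decomposition is:
Bags: B1 = {f, h}  B2 = {h, i}  B3 = {g, h}  B4 = {c, f}  B5 = {b, f}  B6 = {e, h}  B7 = {d, h}  B8 = {a, d}
Tree: B1–B2, B2–B3, B1–B4, B1–B5, B1–B6, B1–B7, B7–B8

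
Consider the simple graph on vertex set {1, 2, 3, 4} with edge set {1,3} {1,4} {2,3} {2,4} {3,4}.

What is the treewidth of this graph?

2

A width-2 tree decomposition is:
Bags: B1 = {1, 3, 4}  B2 = {2, 3, 4}
Tree: B1–B2
Every bag has size at most 3, so the width is 3 − 1 = 2 and tw(G) ≤ 2. Conversely, {1, 3, 4} is a clique of size 3, and the vertices of any clique must share a bag in every tree decomposition; so some bag has ≥ 3 vertices and tw(G) ≥ 2. The upper and lower bounds meet at 2, so that is the treewidth.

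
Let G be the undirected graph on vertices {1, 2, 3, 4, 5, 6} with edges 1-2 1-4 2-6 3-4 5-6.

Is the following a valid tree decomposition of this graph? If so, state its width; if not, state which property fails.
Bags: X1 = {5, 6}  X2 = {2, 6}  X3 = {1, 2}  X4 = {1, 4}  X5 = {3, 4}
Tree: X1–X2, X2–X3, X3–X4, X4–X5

Vertex coverage: the bags together contain {1, 2, 3, 4, 5, 6}, the full vertex set. Edge coverage: each edge of G has both endpoints in at least one bag. Running intersection: for every vertex, the bags containing it form a connected subtree. All three properties hold, so this is a valid tree decomposition of width max|bag| − 1 = 1, and hence tw(G) ≤ 1.

Yes; width 1.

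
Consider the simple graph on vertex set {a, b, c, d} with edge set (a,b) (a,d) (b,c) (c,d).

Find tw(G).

2

A width-2 tree decomposition is:
Bags: B1 = {a, b, c}  B2 = {a, c, d}
Tree: B1–B2
Each bag holds 3 vertices, so the decomposition has width 2, which upper-bounds the treewidth. Since c–b–a–d–c is a cycle in G, G is not acyclic. Forests are exactly the graphs of treewidth ≤ 1, so tw(G) ≥ 2. The upper and lower bounds meet at 2, so that is the treewidth.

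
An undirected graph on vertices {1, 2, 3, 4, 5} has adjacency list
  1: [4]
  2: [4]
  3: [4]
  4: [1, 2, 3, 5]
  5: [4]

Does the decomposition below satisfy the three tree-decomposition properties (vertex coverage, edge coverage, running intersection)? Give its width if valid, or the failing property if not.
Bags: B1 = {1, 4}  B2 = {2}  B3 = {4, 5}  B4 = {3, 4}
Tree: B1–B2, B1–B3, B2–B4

No — edge (4,2) lies in no bag.

A tree decomposition must satisfy three properties: every vertex lies in some bag; for every edge, both endpoints lie together in some bag; and for every vertex, the bags containing it form a connected subtree. Here edge (4,2) lies in no bag, so the decomposition is invalid.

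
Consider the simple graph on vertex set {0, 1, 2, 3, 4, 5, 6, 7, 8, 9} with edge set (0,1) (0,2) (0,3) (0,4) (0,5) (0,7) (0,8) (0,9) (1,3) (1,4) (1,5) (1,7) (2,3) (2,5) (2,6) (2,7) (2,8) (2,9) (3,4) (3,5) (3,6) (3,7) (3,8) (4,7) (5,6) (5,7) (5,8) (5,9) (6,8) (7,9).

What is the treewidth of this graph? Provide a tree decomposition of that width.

Treewidth 4.
One such decomposition:
Bags: B1 = {0, 2, 3, 5, 7}  B2 = {0, 1, 3, 5, 7}  B3 = {0, 2, 3, 5, 8}  B4 = {2, 3, 5, 6, 8}  B5 = {0, 1, 3, 4, 7}  B6 = {0, 2, 5, 7, 9}
Tree: B1–B2, B1–B3, B3–B4, B2–B5, B1–B6

Each bag holds 5 vertices, so the decomposition has width 4, which upper-bounds the treewidth. On the other hand G contains the 5-clique {0, 2, 5, 7, 9}. A clique must lie in a single bag of any decomposition, so no decomposition can have width below 4. Combining the bounds, tw(G) = 4.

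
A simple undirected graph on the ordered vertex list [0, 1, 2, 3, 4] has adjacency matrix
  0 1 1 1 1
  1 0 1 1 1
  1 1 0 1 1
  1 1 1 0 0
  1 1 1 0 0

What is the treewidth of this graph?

3

A width-3 tree decomposition is:
Bags: B1 = {0, 1, 2, 3}  B2 = {0, 1, 2, 4}
Tree: B1–B2
Every bag has size at most 4, so the width is 4 − 1 = 3 and tw(G) ≤ 3. For the lower bound, the 4 vertices {0, 1, 2, 3} are pairwise adjacent, and any tree decomposition puts a clique entirely inside one bag — forcing width ≥ 3. Therefore the treewidth is 3.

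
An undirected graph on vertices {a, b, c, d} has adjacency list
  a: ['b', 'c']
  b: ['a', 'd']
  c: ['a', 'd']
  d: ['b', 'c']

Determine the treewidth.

A width-2 tree decomposition is:
Bags: B1 = {a, b, d}  B2 = {a, c, d}
Tree: B1–B2
Every bag has size at most 3, so the width is 3 − 1 = 2 and tw(G) ≤ 2. Since a–b–d–c–a is a cycle in G, G is not acyclic. Forests are exactly the graphs of treewidth ≤ 1, so tw(G) ≥ 2. Combining the bounds, tw(G) = 2.

2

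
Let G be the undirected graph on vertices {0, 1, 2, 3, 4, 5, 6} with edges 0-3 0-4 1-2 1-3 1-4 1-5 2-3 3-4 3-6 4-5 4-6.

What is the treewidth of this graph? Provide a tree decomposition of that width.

Treewidth 2.
Bags: B1 = {1, 3, 4}  B2 = {1, 4, 5}  B3 = {3, 4, 6}  B4 = {0, 3, 4}  B5 = {1, 2, 3}
Tree: B1–B2, B1–B3, B3–B4, B1–B5

Every bag has size at most 3, so the width is 3 − 1 = 2 and tw(G) ≤ 2. For the lower bound, the 3 vertices {1, 2, 3} are pairwise adjacent, and any tree decomposition puts a clique entirely inside one bag — forcing width ≥ 2. Combining the bounds, tw(G) = 2.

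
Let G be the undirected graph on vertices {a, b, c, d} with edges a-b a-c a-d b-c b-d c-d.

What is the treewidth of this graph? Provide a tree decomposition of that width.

Treewidth 3.
One optimal decomposition is:
Bags: B1 = {a, b, c, d}
Tree: (single bag)

With just one bag of size 4, the width is 4 − 1 = 3, so tw(G) ≤ 3. For the lower bound, the 4 vertices {a, b, c, d} are pairwise adjacent, and any tree decomposition puts a clique entirely inside one bag — forcing width ≥ 3. Combining the bounds, tw(G) = 3.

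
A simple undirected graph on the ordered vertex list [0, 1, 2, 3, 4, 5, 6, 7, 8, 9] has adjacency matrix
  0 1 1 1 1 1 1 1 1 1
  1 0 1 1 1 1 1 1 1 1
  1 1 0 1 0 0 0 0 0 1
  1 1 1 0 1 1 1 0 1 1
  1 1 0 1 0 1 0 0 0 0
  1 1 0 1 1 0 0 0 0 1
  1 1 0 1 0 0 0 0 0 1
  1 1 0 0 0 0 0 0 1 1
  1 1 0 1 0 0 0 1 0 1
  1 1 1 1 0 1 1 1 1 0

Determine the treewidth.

A width-4 tree decomposition is:
Bags: B1 = {0, 1, 3, 5, 9}  B2 = {0, 1, 3, 8, 9}  B3 = {0, 1, 3, 6, 9}  B4 = {0, 1, 7, 8, 9}  B5 = {0, 1, 2, 3, 9}  B6 = {0, 1, 3, 4, 5}
Tree: B1–B2, B2–B3, B2–B4, B2–B5, B1–B6
The largest bag has 5 vertices, giving width 4; this decomposition certifies tw(G) ≤ 4. Conversely, {0, 1, 3, 8, 9} is a clique of size 5, and the vertices of any clique must share a bag in every tree decomposition; so some bag has ≥ 5 vertices and tw(G) ≥ 4. Therefore the treewidth is 4.

4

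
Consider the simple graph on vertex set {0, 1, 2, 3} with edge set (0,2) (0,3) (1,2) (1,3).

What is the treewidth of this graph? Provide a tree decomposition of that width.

The largest bag has 3 vertices, giving width 2; this decomposition certifies tw(G) ≤ 2. Since 2–1–3–0–2 is a cycle in G, G is not acyclic. Forests are exactly the graphs of treewidth ≤ 1, so tw(G) ≥ 2. Hence tw(G) = 2 exactly.

Treewidth 2.
One optimal decomposition is:
Bags: B1 = {1, 2, 3}  B2 = {0, 2, 3}
Tree: B1–B2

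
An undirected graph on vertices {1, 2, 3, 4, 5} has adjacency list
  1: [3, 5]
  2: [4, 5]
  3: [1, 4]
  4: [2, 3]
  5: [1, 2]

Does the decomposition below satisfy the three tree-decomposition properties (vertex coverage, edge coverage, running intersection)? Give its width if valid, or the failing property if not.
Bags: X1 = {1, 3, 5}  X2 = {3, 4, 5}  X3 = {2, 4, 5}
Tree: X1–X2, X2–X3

Yes; width 2.

Every vertex of G appears in some bag (union = {1, 2, 3, 4, 5}); every edge is covered by a bag; and for each vertex v the set of bags containing v is connected in the bag tree. The decomposition is therefore valid. The largest bag has 3 vertices, so the width is 2.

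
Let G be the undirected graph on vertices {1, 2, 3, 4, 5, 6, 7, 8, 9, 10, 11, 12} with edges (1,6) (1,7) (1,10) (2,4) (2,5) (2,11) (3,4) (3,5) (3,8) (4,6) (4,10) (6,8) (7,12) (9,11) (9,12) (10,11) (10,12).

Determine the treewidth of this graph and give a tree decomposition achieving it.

The largest bag has 4 vertices, giving width 3; this decomposition certifies tw(G) ≤ 3. For the lower bound: the 4 vertex sets {3,5,8}, {6}, {4}, {1,2,10,11} are disjoint, each induces a connected subgraph, and every pair is joined by at least one edge of G. Contracting each set to a single vertex therefore yields K_{4} as a minor, and since treewidth is minor-monotone, tw(G) ≥ tw(K_{4}) = 3. Combining the bounds, tw(G) = 3.

Treewidth 3.
One optimal decomposition is:
Bags: B1 = {3, 5, 6, 8}  B2 = {3, 4, 5, 6}  B3 = {2, 4, 5, 6}  B4 = {1, 2, 4, 6}  B5 = {1, 2, 4, 10}  B6 = {1, 2, 10, 11}  B7 = {1, 7, 10, 11}  B8 = {7, 10, 11, 12}  B9 = {7, 9, 11, 12}
Tree: B1–B2, B2–B3, B3–B4, B4–B5, B5–B6, B6–B7, B7–B8, B8–B9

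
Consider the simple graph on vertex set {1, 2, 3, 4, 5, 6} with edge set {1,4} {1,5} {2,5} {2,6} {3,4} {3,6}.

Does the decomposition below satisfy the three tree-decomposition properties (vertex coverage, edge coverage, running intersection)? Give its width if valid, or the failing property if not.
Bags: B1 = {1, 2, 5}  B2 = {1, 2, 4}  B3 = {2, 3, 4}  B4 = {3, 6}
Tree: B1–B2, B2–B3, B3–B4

A tree decomposition must satisfy three properties: every vertex lies in some bag; for every edge, both endpoints lie together in some bag; and for every vertex, the bags containing it form a connected subtree. Here edge (2,6) lies in no bag, so the decomposition is invalid.

No — edge (2,6) lies in no bag.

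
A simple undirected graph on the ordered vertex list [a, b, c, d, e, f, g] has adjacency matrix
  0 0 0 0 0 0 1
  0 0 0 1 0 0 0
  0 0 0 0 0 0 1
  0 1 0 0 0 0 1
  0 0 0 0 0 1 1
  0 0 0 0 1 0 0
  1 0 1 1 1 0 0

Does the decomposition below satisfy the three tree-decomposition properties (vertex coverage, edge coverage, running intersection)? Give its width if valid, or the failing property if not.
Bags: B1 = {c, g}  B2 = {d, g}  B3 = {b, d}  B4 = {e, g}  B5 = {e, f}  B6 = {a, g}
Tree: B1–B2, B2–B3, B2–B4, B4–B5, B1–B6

Checking the three conditions: (i) the bags cover all of {a, b, c, d, e, f, g}; (ii) for each edge, some bag contains both endpoints; (iii) the bags containing any fixed vertex form a subtree. All hold, so the decomposition is valid with width 2 − 1 = 1.

Yes; width 1.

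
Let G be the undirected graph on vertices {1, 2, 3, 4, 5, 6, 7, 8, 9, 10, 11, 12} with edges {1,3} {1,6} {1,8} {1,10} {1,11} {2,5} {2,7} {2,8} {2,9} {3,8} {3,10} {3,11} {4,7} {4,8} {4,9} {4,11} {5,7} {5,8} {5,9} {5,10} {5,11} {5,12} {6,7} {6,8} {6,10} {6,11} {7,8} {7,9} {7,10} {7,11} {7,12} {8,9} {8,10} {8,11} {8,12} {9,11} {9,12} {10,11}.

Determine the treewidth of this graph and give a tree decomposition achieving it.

Treewidth 4.
One such decomposition:
Bags: B1 = {1, 6, 8, 10, 11}  B2 = {1, 3, 8, 10, 11}  B3 = {6, 7, 8, 10, 11}  B4 = {5, 7, 8, 10, 11}  B5 = {5, 7, 8, 9, 11}  B6 = {5, 7, 8, 9, 12}  B7 = {4, 7, 8, 9, 11}  B8 = {2, 5, 7, 8, 9}
Tree: B1–B2, B1–B3, B3–B4, B4–B5, B5–B6, B5–B7, B6–B8

The largest bag has 5 vertices, giving width 4; this decomposition certifies tw(G) ≤ 4. Conversely, {1, 3, 8, 10, 11} is a clique of size 5, and the vertices of any clique must share a bag in every tree decomposition; so some bag has ≥ 5 vertices and tw(G) ≥ 4. The upper and lower bounds meet at 4, so that is the treewidth.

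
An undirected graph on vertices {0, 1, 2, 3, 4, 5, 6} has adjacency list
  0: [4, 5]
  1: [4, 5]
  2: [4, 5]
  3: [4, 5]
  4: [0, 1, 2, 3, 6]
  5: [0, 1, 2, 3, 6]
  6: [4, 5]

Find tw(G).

2

A width-2 tree decomposition is:
Bags: B1 = {3, 4, 5}  B2 = {2, 4, 5}  B3 = {1, 4, 5}  B4 = {4, 5, 6}  B5 = {0, 4, 5}
Tree: B1–B2, B2–B3, B3–B4, B4–B5
The largest bag has 3 vertices, giving width 2; this decomposition certifies tw(G) ≤ 2. Since 4–3–5–2–4 is a cycle in G, G is not acyclic. Forests are exactly the graphs of treewidth ≤ 1, so tw(G) ≥ 2. Therefore the treewidth is 2.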